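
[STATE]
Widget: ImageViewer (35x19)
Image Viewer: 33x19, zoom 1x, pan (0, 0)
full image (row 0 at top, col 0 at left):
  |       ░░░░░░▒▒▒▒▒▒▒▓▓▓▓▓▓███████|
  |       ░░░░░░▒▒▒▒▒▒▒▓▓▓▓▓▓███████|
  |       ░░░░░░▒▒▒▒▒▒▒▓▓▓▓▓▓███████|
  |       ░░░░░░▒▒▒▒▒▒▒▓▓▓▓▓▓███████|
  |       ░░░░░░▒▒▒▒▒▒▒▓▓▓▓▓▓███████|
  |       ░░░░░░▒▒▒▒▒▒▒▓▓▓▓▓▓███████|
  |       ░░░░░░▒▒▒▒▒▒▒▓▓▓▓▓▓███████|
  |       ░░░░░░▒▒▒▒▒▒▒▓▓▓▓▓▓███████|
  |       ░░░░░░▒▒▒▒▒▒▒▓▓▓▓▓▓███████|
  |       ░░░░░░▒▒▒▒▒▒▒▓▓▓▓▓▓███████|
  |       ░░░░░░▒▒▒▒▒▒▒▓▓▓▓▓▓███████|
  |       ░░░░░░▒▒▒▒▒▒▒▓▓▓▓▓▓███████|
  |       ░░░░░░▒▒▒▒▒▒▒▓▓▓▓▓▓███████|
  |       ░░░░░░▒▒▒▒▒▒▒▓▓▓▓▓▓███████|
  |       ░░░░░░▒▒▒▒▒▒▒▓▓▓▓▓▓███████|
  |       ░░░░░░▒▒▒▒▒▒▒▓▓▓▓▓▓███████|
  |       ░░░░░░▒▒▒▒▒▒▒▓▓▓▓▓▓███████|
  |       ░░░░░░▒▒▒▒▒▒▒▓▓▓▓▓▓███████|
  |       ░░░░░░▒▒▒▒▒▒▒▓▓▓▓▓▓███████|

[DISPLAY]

       ░░░░░░▒▒▒▒▒▒▒▓▓▓▓▓▓███████  
       ░░░░░░▒▒▒▒▒▒▒▓▓▓▓▓▓███████  
       ░░░░░░▒▒▒▒▒▒▒▓▓▓▓▓▓███████  
       ░░░░░░▒▒▒▒▒▒▒▓▓▓▓▓▓███████  
       ░░░░░░▒▒▒▒▒▒▒▓▓▓▓▓▓███████  
       ░░░░░░▒▒▒▒▒▒▒▓▓▓▓▓▓███████  
       ░░░░░░▒▒▒▒▒▒▒▓▓▓▓▓▓███████  
       ░░░░░░▒▒▒▒▒▒▒▓▓▓▓▓▓███████  
       ░░░░░░▒▒▒▒▒▒▒▓▓▓▓▓▓███████  
       ░░░░░░▒▒▒▒▒▒▒▓▓▓▓▓▓███████  
       ░░░░░░▒▒▒▒▒▒▒▓▓▓▓▓▓███████  
       ░░░░░░▒▒▒▒▒▒▒▓▓▓▓▓▓███████  
       ░░░░░░▒▒▒▒▒▒▒▓▓▓▓▓▓███████  
       ░░░░░░▒▒▒▒▒▒▒▓▓▓▓▓▓███████  
       ░░░░░░▒▒▒▒▒▒▒▓▓▓▓▓▓███████  
       ░░░░░░▒▒▒▒▒▒▒▓▓▓▓▓▓███████  
       ░░░░░░▒▒▒▒▒▒▒▓▓▓▓▓▓███████  
       ░░░░░░▒▒▒▒▒▒▒▓▓▓▓▓▓███████  
       ░░░░░░▒▒▒▒▒▒▒▓▓▓▓▓▓███████  


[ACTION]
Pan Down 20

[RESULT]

                                   
                                   
                                   
                                   
                                   
                                   
                                   
                                   
                                   
                                   
                                   
                                   
                                   
                                   
                                   
                                   
                                   
                                   
                                   


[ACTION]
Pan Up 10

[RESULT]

       ░░░░░░▒▒▒▒▒▒▒▓▓▓▓▓▓███████  
       ░░░░░░▒▒▒▒▒▒▒▓▓▓▓▓▓███████  
       ░░░░░░▒▒▒▒▒▒▒▓▓▓▓▓▓███████  
       ░░░░░░▒▒▒▒▒▒▒▓▓▓▓▓▓███████  
       ░░░░░░▒▒▒▒▒▒▒▓▓▓▓▓▓███████  
       ░░░░░░▒▒▒▒▒▒▒▓▓▓▓▓▓███████  
       ░░░░░░▒▒▒▒▒▒▒▓▓▓▓▓▓███████  
       ░░░░░░▒▒▒▒▒▒▒▓▓▓▓▓▓███████  
       ░░░░░░▒▒▒▒▒▒▒▓▓▓▓▓▓███████  
                                   
                                   
                                   
                                   
                                   
                                   
                                   
                                   
                                   
                                   


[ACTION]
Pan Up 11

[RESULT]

       ░░░░░░▒▒▒▒▒▒▒▓▓▓▓▓▓███████  
       ░░░░░░▒▒▒▒▒▒▒▓▓▓▓▓▓███████  
       ░░░░░░▒▒▒▒▒▒▒▓▓▓▓▓▓███████  
       ░░░░░░▒▒▒▒▒▒▒▓▓▓▓▓▓███████  
       ░░░░░░▒▒▒▒▒▒▒▓▓▓▓▓▓███████  
       ░░░░░░▒▒▒▒▒▒▒▓▓▓▓▓▓███████  
       ░░░░░░▒▒▒▒▒▒▒▓▓▓▓▓▓███████  
       ░░░░░░▒▒▒▒▒▒▒▓▓▓▓▓▓███████  
       ░░░░░░▒▒▒▒▒▒▒▓▓▓▓▓▓███████  
       ░░░░░░▒▒▒▒▒▒▒▓▓▓▓▓▓███████  
       ░░░░░░▒▒▒▒▒▒▒▓▓▓▓▓▓███████  
       ░░░░░░▒▒▒▒▒▒▒▓▓▓▓▓▓███████  
       ░░░░░░▒▒▒▒▒▒▒▓▓▓▓▓▓███████  
       ░░░░░░▒▒▒▒▒▒▒▓▓▓▓▓▓███████  
       ░░░░░░▒▒▒▒▒▒▒▓▓▓▓▓▓███████  
       ░░░░░░▒▒▒▒▒▒▒▓▓▓▓▓▓███████  
       ░░░░░░▒▒▒▒▒▒▒▓▓▓▓▓▓███████  
       ░░░░░░▒▒▒▒▒▒▒▓▓▓▓▓▓███████  
       ░░░░░░▒▒▒▒▒▒▒▓▓▓▓▓▓███████  


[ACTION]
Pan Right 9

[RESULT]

░░░░▒▒▒▒▒▒▒▓▓▓▓▓▓███████           
░░░░▒▒▒▒▒▒▒▓▓▓▓▓▓███████           
░░░░▒▒▒▒▒▒▒▓▓▓▓▓▓███████           
░░░░▒▒▒▒▒▒▒▓▓▓▓▓▓███████           
░░░░▒▒▒▒▒▒▒▓▓▓▓▓▓███████           
░░░░▒▒▒▒▒▒▒▓▓▓▓▓▓███████           
░░░░▒▒▒▒▒▒▒▓▓▓▓▓▓███████           
░░░░▒▒▒▒▒▒▒▓▓▓▓▓▓███████           
░░░░▒▒▒▒▒▒▒▓▓▓▓▓▓███████           
░░░░▒▒▒▒▒▒▒▓▓▓▓▓▓███████           
░░░░▒▒▒▒▒▒▒▓▓▓▓▓▓███████           
░░░░▒▒▒▒▒▒▒▓▓▓▓▓▓███████           
░░░░▒▒▒▒▒▒▒▓▓▓▓▓▓███████           
░░░░▒▒▒▒▒▒▒▓▓▓▓▓▓███████           
░░░░▒▒▒▒▒▒▒▓▓▓▓▓▓███████           
░░░░▒▒▒▒▒▒▒▓▓▓▓▓▓███████           
░░░░▒▒▒▒▒▒▒▓▓▓▓▓▓███████           
░░░░▒▒▒▒▒▒▒▓▓▓▓▓▓███████           
░░░░▒▒▒▒▒▒▒▓▓▓▓▓▓███████           


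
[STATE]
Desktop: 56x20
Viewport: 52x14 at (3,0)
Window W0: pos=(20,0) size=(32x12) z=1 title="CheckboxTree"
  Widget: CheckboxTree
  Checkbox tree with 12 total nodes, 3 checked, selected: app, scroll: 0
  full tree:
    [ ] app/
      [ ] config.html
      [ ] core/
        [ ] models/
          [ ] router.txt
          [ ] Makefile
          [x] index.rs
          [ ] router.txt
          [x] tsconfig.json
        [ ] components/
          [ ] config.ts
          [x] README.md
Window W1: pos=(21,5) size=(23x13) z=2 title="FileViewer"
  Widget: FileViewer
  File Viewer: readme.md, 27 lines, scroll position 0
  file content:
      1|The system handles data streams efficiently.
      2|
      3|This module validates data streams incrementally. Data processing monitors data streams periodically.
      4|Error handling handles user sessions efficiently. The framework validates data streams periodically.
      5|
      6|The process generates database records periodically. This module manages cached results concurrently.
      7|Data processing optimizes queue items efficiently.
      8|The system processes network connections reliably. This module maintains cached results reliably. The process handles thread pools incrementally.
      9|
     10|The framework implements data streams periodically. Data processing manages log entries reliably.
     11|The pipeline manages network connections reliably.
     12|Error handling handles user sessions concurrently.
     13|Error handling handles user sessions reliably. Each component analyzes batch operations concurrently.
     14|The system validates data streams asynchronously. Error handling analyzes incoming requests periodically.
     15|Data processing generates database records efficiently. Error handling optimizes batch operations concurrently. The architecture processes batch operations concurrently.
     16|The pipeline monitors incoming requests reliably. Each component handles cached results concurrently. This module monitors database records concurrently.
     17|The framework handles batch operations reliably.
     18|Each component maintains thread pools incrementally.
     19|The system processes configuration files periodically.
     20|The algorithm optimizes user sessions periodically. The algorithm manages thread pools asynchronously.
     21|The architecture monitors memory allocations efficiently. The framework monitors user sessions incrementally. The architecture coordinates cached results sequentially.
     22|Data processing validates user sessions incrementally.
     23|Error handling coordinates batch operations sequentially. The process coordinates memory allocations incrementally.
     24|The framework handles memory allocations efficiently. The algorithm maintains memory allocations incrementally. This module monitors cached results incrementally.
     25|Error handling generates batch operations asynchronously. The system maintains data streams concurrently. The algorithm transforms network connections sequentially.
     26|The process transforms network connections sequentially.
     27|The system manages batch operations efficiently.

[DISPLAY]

                 ┏━━━━━━━━━━━━━━━━━━━━━━━━━━━━━━┓   
                 ┃ CheckboxTree                 ┃   
                 ┠──────────────────────────────┨   
                 ┃>[-] app/                     ┃   
                 ┃   [ ] config.html            ┃   
                 ┃┏━━━━━━━━━━━━━━━━━━━━━┓       ┃   
                 ┃┃ FileViewer          ┃       ┃   
                 ┃┠─────────────────────┨       ┃   
                 ┃┃The system handles d▲┃       ┃   
                 ┃┃                    █┃       ┃   
                 ┃┃This module validate░┃       ┃   
                 ┗┃Error handling handl░┃━━━━━━━┛   
                  ┃                    ░┃           
                  ┃The process generate░┃           


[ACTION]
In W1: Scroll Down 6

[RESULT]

                 ┏━━━━━━━━━━━━━━━━━━━━━━━━━━━━━━┓   
                 ┃ CheckboxTree                 ┃   
                 ┠──────────────────────────────┨   
                 ┃>[-] app/                     ┃   
                 ┃   [ ] config.html            ┃   
                 ┃┏━━━━━━━━━━━━━━━━━━━━━┓       ┃   
                 ┃┃ FileViewer          ┃       ┃   
                 ┃┠─────────────────────┨       ┃   
                 ┃┃Data processing opti▲┃       ┃   
                 ┃┃The system processes░┃       ┃   
                 ┃┃                    ░┃       ┃   
                 ┗┃The framework implem█┃━━━━━━━┛   
                  ┃The pipeline manages░┃           
                  ┃Error handling handl░┃           


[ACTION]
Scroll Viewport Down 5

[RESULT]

                 ┃┏━━━━━━━━━━━━━━━━━━━━━┓       ┃   
                 ┃┃ FileViewer          ┃       ┃   
                 ┃┠─────────────────────┨       ┃   
                 ┃┃Data processing opti▲┃       ┃   
                 ┃┃The system processes░┃       ┃   
                 ┃┃                    ░┃       ┃   
                 ┗┃The framework implem█┃━━━━━━━┛   
                  ┃The pipeline manages░┃           
                  ┃Error handling handl░┃           
                  ┃Error handling handl░┃           
                  ┃The system validates░┃           
                  ┃Data processing gene▼┃           
                  ┗━━━━━━━━━━━━━━━━━━━━━┛           
                                                    


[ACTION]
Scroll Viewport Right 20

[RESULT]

                ┃┏━━━━━━━━━━━━━━━━━━━━━┓       ┃    
                ┃┃ FileViewer          ┃       ┃    
                ┃┠─────────────────────┨       ┃    
                ┃┃Data processing opti▲┃       ┃    
                ┃┃The system processes░┃       ┃    
                ┃┃                    ░┃       ┃    
                ┗┃The framework implem█┃━━━━━━━┛    
                 ┃The pipeline manages░┃            
                 ┃Error handling handl░┃            
                 ┃Error handling handl░┃            
                 ┃The system validates░┃            
                 ┃Data processing gene▼┃            
                 ┗━━━━━━━━━━━━━━━━━━━━━┛            
                                                    


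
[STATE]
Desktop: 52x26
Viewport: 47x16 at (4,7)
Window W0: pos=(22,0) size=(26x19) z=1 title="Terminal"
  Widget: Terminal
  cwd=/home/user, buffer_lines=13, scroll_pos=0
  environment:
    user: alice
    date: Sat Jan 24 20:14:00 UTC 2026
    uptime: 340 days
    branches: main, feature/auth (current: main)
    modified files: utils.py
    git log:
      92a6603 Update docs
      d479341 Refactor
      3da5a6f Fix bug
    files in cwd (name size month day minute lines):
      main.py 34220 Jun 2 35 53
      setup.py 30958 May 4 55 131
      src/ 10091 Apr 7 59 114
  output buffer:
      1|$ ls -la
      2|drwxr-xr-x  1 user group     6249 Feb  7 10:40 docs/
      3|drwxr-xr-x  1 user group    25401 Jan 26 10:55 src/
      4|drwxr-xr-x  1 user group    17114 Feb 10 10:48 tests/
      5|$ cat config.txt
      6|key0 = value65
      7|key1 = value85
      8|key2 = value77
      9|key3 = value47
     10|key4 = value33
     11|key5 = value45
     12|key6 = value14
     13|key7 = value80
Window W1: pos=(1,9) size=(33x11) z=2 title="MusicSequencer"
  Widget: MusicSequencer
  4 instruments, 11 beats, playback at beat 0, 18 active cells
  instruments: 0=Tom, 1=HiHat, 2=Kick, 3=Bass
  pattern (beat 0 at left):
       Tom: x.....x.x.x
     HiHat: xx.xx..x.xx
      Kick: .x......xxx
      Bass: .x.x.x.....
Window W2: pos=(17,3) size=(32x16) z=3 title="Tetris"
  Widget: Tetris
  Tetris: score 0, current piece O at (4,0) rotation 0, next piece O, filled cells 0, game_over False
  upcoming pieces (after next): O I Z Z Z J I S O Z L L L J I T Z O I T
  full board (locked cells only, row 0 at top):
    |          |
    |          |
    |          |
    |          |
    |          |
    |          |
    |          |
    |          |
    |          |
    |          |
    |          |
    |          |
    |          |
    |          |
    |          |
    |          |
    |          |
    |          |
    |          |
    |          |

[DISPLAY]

             ┃          │▓▓                 ┃  
             ┃          │▓▓                 ┃  
━━━━━━━━━━━━━┃          │                   ┃  
usicSequencer┃          │                   ┃  
─────────────┃          │                   ┃  
    ▼12345678┃          │Score:             ┃  
 Tom█·····█·█┃          │0                  ┃  
iHat██·██··█·┃          │                   ┃  
Kick·█······█┃          │                   ┃  
Bass·█·█·█···┃          │                   ┃  
             ┃          │                   ┃  
             ┗━━━━━━━━━━━━━━━━━━━━━━━━━━━━━━┛  
━━━━━━━━━━━━━━━━━━━━━━━━━━━━━┛                 
                                               
                                               
                                               


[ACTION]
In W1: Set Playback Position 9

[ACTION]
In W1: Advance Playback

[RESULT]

             ┃          │▓▓                 ┃  
             ┃          │▓▓                 ┃  
━━━━━━━━━━━━━┃          │                   ┃  
usicSequencer┃          │                   ┃  
─────────────┃          │                   ┃  
    012345678┃          │Score:             ┃  
 Tom█·····█·█┃          │0                  ┃  
iHat██·██··█·┃          │                   ┃  
Kick·█······█┃          │                   ┃  
Bass·█·█·█···┃          │                   ┃  
             ┃          │                   ┃  
             ┗━━━━━━━━━━━━━━━━━━━━━━━━━━━━━━┛  
━━━━━━━━━━━━━━━━━━━━━━━━━━━━━┛                 
                                               
                                               
                                               


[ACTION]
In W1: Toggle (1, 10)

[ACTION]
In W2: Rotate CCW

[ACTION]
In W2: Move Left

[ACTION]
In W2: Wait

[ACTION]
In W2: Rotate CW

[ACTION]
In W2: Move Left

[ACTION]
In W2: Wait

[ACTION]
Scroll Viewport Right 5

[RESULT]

            ┃          │▓▓                 ┃   
            ┃          │▓▓                 ┃   
━━━━━━━━━━━━┃          │                   ┃   
sicSequencer┃          │                   ┃   
────────────┃          │                   ┃   
   012345678┃          │Score:             ┃   
Tom█·····█·█┃          │0                  ┃   
Hat██·██··█·┃          │                   ┃   
ick·█······█┃          │                   ┃   
ass·█·█·█···┃          │                   ┃   
            ┃          │                   ┃   
            ┗━━━━━━━━━━━━━━━━━━━━━━━━━━━━━━┛   
━━━━━━━━━━━━━━━━━━━━━━━━━━━━┛                  
                                               
                                               
                                               


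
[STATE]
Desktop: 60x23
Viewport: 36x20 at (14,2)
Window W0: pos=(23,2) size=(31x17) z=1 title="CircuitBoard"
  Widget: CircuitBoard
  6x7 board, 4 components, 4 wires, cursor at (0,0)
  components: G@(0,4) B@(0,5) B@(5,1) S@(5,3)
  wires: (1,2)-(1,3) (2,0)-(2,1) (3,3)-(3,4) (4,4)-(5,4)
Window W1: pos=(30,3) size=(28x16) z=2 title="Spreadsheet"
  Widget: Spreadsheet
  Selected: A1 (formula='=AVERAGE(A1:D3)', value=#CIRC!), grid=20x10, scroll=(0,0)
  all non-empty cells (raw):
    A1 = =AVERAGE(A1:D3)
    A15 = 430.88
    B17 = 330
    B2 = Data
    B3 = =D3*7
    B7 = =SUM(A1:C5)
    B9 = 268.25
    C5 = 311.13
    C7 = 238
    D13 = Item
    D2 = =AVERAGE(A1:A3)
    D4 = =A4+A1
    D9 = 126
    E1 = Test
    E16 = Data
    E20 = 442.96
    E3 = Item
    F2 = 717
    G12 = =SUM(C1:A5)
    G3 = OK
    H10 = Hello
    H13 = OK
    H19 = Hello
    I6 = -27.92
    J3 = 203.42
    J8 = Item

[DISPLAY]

         ┏━━━━━━━━━━━━━━━━━━━━━━━━━━
         ┃ Circu┏━━━━━━━━━━━━━━━━━━━
         ┠──────┃ Spreadsheet       
         ┃   0 1┠───────────────────
         ┃0  [.]┃A1: =AVERAGE(A1:D3)
         ┃      ┃       A       B   
         ┃1     ┃-------------------
         ┃      ┃  1 [#CIRC!]       
         ┃2   · ┃  2        0Data   
         ┃      ┃  3        0       
         ┃3     ┃  4        0       
         ┃      ┃  5        0       
         ┃4     ┃  6        0       
         ┃      ┃  7        0#CIRC! 
         ┃5     ┃  8        0       
         ┃      ┃  9        0  268.2
         ┗━━━━━━┗━━━━━━━━━━━━━━━━━━━
                                    
                                    
                                    


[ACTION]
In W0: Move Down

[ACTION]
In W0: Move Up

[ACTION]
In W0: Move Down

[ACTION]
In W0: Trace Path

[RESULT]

         ┏━━━━━━━━━━━━━━━━━━━━━━━━━━
         ┃ Circu┏━━━━━━━━━━━━━━━━━━━
         ┠──────┃ Spreadsheet       
         ┃   0 1┠───────────────────
         ┃0     ┃A1: =AVERAGE(A1:D3)
         ┃      ┃       A       B   
         ┃1  [.]┃-------------------
         ┃      ┃  1 [#CIRC!]       
         ┃2   · ┃  2        0Data   
         ┃      ┃  3        0       
         ┃3     ┃  4        0       
         ┃      ┃  5        0       
         ┃4     ┃  6        0       
         ┃      ┃  7        0#CIRC! 
         ┃5     ┃  8        0       
         ┃      ┃  9        0  268.2
         ┗━━━━━━┗━━━━━━━━━━━━━━━━━━━
                                    
                                    
                                    


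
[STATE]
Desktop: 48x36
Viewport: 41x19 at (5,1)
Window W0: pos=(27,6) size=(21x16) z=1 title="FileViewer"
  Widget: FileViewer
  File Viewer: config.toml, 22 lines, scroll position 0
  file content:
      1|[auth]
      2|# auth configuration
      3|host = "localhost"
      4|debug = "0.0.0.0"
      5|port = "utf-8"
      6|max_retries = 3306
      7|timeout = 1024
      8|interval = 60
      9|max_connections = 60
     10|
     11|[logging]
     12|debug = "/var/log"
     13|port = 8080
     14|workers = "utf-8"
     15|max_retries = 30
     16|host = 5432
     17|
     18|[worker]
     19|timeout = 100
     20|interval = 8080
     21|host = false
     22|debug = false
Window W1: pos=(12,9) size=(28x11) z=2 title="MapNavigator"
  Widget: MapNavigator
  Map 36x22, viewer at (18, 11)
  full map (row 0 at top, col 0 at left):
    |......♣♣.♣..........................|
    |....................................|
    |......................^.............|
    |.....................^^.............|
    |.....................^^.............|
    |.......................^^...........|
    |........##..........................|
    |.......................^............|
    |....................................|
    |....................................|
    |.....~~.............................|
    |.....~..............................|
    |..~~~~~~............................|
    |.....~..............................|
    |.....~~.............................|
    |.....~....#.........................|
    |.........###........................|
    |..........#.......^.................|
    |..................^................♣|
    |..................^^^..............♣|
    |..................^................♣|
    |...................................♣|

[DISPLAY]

                                         
                                         
                                         
                                         
                                         
                      ┏━━━━━━━━━━━━━━━━━━
                      ┃ FileViewer       
                      ┠──────────────────
       ┏━━━━━━━━━━━━━━━━━━━━━━━━━━┓      
       ┃ MapNavigator             ┃gurati
       ┠──────────────────────────┨lhost"
       ┃..........................┃.0.0" 
       ┃..........................┃8"    
       ┃~~........................┃= 3306
       ┃~............@............┃24    
       ┃~~~.......................┃0     
       ┃~.........................┃ons = 
       ┃~~........................┃      
       ┗━━━━━━━━━━━━━━━━━━━━━━━━━━┛      


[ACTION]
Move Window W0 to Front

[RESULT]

                                         
                                         
                                         
                                         
                                         
                      ┏━━━━━━━━━━━━━━━━━━
                      ┃ FileViewer       
                      ┠──────────────────
       ┏━━━━━━━━━━━━━━┃[auth]            
       ┃ MapNavigator ┃# auth configurati
       ┠──────────────┃host = "localhost"
       ┃..............┃debug = "0.0.0.0" 
       ┃..............┃port = "utf-8"    
       ┃~~............┃max_retries = 3306
       ┃~............@┃timeout = 1024    
       ┃~~~...........┃interval = 60     
       ┃~.............┃max_connections = 
       ┃~~............┃                  
       ┗━━━━━━━━━━━━━━┃[logging]         


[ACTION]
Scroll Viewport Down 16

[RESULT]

       ┃~.............┃max_connections = 
       ┃~~............┃                  
       ┗━━━━━━━━━━━━━━┃[logging]         
                      ┃debug = "/var/log"
                      ┗━━━━━━━━━━━━━━━━━━
                                         
                                         
                                         
                                         
                                         
                                         
                                         
                                         
                                         
                                         
                                         
                                         
                                         
                                         


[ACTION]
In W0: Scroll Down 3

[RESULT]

       ┃~.............┃debug = "/var/log"
       ┃~~............┃port = 8080       
       ┗━━━━━━━━━━━━━━┃workers = "utf-8" 
                      ┃max_retries = 30  
                      ┗━━━━━━━━━━━━━━━━━━
                                         
                                         
                                         
                                         
                                         
                                         
                                         
                                         
                                         
                                         
                                         
                                         
                                         
                                         


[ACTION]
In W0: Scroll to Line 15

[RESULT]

       ┃~.............┃timeout = 100     
       ┃~~............┃interval = 8080   
       ┗━━━━━━━━━━━━━━┃host = false      
                      ┃debug = false     
                      ┗━━━━━━━━━━━━━━━━━━
                                         
                                         
                                         
                                         
                                         
                                         
                                         
                                         
                                         
                                         
                                         
                                         
                                         
                                         


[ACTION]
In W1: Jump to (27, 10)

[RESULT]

       ┃..............┃timeout = 100     
       ┃..............┃interval = 8080   
       ┗━━━━━━━━━━━━━━┃host = false      
                      ┃debug = false     
                      ┗━━━━━━━━━━━━━━━━━━
                                         
                                         
                                         
                                         
                                         
                                         
                                         
                                         
                                         
                                         
                                         
                                         
                                         
                                         


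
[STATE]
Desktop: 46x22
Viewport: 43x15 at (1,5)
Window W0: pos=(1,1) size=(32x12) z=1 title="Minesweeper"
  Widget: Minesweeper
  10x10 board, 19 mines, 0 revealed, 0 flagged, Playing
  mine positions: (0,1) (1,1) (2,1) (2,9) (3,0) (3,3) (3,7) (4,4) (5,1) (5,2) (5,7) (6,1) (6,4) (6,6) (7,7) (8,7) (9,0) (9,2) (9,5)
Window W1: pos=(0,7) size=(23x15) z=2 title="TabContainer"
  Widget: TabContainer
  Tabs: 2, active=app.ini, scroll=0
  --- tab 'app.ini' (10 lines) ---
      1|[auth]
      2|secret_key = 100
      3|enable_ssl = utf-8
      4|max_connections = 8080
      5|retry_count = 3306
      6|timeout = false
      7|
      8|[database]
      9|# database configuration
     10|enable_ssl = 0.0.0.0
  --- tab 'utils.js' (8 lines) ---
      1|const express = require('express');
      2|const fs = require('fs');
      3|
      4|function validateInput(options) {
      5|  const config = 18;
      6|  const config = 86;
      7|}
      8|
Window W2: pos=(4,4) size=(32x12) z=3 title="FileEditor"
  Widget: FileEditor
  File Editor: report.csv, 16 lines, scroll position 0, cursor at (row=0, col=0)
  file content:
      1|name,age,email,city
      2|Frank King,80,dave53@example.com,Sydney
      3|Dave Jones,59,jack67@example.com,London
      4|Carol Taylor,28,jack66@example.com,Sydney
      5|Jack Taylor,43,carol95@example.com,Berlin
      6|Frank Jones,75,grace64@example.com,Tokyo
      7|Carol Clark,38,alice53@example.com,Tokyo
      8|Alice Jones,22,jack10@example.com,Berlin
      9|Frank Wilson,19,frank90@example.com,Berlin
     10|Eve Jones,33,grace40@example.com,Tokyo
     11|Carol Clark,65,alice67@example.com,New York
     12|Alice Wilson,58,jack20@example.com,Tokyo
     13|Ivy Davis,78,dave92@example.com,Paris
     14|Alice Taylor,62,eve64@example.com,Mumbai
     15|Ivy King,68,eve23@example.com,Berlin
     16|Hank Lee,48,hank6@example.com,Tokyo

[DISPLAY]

┃■■┃ FileEditor                   ┃        
┃■■┠──────────────────────────────┨        
━━━┃█ame,age,email,city          ▲┃        
 Ta┃Frank King,80,dave53@example.█┃        
───┃Dave Jones,59,jack67@example.░┃        
[ap┃Carol Taylor,28,jack66@exampl░┃        
───┃Jack Taylor,43,carol95@exampl░┃        
[au┃Frank Jones,75,grace64@exampl░┃        
sec┃Carol Clark,38,alice53@exampl░┃        
ena┃Alice Jones,22,jack10@example▼┃        
max┗━━━━━━━━━━━━━━━━━━━━━━━━━━━━━━┛        
retry_count = 3306   ┃                     
timeout = false      ┃                     
                     ┃                     
[database]           ┃                     


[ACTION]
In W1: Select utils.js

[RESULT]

┃■■┃ FileEditor                   ┃        
┃■■┠──────────────────────────────┨        
━━━┃█ame,age,email,city          ▲┃        
 Ta┃Frank King,80,dave53@example.█┃        
───┃Dave Jones,59,jack67@example.░┃        
 ap┃Carol Taylor,28,jack66@exampl░┃        
───┃Jack Taylor,43,carol95@exampl░┃        
con┃Frank Jones,75,grace64@exampl░┃        
con┃Carol Clark,38,alice53@exampl░┃        
   ┃Alice Jones,22,jack10@example▼┃        
fun┗━━━━━━━━━━━━━━━━━━━━━━━━━━━━━━┛        
  const config = 18; ┃                     
  const config = 86; ┃                     
}                    ┃                     
                     ┃                     


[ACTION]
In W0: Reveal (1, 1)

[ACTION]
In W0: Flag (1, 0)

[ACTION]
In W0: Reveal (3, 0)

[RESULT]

┃■✹┃ FileEditor                   ┃        
┃■✹┠──────────────────────────────┨        
━━━┃█ame,age,email,city          ▲┃        
 Ta┃Frank King,80,dave53@example.█┃        
───┃Dave Jones,59,jack67@example.░┃        
 ap┃Carol Taylor,28,jack66@exampl░┃        
───┃Jack Taylor,43,carol95@exampl░┃        
con┃Frank Jones,75,grace64@exampl░┃        
con┃Carol Clark,38,alice53@exampl░┃        
   ┃Alice Jones,22,jack10@example▼┃        
fun┗━━━━━━━━━━━━━━━━━━━━━━━━━━━━━━┛        
  const config = 18; ┃                     
  const config = 86; ┃                     
}                    ┃                     
                     ┃                     


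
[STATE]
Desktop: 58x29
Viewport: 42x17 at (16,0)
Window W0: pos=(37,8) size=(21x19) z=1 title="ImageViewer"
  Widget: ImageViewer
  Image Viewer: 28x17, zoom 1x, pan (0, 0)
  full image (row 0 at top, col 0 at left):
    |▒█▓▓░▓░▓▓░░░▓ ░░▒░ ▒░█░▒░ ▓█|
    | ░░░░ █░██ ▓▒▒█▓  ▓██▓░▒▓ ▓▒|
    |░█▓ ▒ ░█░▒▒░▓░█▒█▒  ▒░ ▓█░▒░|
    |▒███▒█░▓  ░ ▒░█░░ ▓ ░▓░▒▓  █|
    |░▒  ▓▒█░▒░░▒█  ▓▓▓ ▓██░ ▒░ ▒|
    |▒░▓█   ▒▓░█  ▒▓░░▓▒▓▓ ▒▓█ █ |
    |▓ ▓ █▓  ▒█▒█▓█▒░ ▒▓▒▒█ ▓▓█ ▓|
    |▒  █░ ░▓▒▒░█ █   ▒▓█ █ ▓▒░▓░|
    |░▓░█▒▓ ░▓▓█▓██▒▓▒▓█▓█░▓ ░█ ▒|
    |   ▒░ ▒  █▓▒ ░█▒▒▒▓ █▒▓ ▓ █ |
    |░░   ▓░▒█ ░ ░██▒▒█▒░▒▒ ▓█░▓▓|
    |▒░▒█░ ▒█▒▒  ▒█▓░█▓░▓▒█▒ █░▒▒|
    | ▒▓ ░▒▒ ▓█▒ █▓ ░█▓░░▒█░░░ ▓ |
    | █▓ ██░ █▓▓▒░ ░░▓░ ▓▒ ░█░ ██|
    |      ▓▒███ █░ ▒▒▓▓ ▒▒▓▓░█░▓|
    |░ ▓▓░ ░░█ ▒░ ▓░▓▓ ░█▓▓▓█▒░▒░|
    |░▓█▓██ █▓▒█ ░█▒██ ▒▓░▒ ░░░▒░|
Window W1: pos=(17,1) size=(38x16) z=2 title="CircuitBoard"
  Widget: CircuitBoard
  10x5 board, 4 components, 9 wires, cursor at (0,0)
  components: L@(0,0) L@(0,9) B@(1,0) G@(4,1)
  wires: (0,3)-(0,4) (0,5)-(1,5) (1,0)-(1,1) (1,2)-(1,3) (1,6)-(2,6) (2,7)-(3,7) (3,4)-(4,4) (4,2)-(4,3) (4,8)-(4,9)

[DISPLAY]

                                          
 ┏━━━━━━━━━━━━━━━━━━━━━━━━━━━━━━━━━━━━┓   
 ┃ CircuitBoard                       ┃   
 ┠────────────────────────────────────┨   
 ┃   0 1 2 3 4 5 6 7 8 9              ┃   
 ┃0  [L]          · ─ ·   ·           ┃   
 ┃                        │           ┃   
 ┃1   B ─ ·   · ─ ·       ·   ·       ┃   
 ┃                            │       ┃━━┓
 ┃2                           ·   ·   ┃  ┃
 ┃                                │   ┃──┨
 ┃3                   ·           ·   ┃░ ┃
 ┃                    │               ┃ ▓┃
 ┃4       G   · ─ ·   ·               ┃▒ ┃
 ┃Cursor: (0,0)                       ┃ ▓┃
 ┃                                    ┃▓ ┃
 ┗━━━━━━━━━━━━━━━━━━━━━━━━━━━━━━━━━━━━┛▓▒┃


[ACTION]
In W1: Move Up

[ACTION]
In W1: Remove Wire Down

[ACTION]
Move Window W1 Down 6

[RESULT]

                                          
                                          
                                          
                                          
                                          
                                          
                                          
 ┏━━━━━━━━━━━━━━━━━━━━━━━━━━━━━━━━━━━━┓   
 ┃ CircuitBoard                       ┃━━┓
 ┠────────────────────────────────────┨  ┃
 ┃   0 1 2 3 4 5 6 7 8 9              ┃──┨
 ┃0  [L]          · ─ ·   ·           ┃░ ┃
 ┃                        │           ┃ ▓┃
 ┃1   B ─ ·   · ─ ·       ·   ·       ┃▒ ┃
 ┃                            │       ┃ ▓┃
 ┃2                           ·   ·   ┃▓ ┃
 ┃                                │   ┃▓▒┃


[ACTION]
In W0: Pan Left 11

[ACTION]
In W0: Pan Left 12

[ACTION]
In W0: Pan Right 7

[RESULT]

                                          
                                          
                                          
                                          
                                          
                                          
                                          
 ┏━━━━━━━━━━━━━━━━━━━━━━━━━━━━━━━━━━━━┓   
 ┃ CircuitBoard                       ┃━━┓
 ┠────────────────────────────────────┨  ┃
 ┃   0 1 2 3 4 5 6 7 8 9              ┃──┨
 ┃0  [L]          · ─ ·   ·           ┃░ ┃
 ┃                        │           ┃▓ ┃
 ┃1   B ─ ·   · ─ ·       ·   ·       ┃█░┃
 ┃                            │       ┃▓ ┃
 ┃2                           ·   ·   ┃▒░┃
 ┃                                │   ┃█ ┃
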